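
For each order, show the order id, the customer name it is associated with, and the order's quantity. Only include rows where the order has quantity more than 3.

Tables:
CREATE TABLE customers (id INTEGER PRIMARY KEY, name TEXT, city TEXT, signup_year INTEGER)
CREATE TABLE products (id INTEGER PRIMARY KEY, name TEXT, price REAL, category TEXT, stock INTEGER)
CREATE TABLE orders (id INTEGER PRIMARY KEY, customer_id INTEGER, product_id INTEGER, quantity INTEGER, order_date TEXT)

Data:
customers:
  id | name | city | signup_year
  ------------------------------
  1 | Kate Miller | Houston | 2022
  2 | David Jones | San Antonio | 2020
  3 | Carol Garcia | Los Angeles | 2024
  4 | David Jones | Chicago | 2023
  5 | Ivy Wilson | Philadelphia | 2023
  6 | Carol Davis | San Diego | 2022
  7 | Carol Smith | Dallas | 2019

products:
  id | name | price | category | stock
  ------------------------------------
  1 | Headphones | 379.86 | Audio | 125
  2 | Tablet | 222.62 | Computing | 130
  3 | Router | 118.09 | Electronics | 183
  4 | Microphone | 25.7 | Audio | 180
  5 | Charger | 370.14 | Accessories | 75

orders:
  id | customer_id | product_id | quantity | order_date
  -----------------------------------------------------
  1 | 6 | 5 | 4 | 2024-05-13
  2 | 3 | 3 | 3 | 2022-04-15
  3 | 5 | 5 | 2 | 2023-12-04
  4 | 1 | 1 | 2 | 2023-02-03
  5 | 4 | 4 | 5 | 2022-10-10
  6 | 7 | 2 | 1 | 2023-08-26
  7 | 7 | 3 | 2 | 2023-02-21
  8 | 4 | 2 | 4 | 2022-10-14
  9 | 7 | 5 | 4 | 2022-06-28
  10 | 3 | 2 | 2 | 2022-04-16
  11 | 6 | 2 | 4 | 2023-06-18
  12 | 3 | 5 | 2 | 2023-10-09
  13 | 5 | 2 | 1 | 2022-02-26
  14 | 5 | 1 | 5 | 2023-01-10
SELECT c.id, p.name AS customer, c.quantity FROM orders c JOIN customers p ON c.customer_id = p.id WHERE c.quantity > 3

Execution result:
id | customer | quantity
1 | Carol Davis | 4
5 | David Jones | 5
8 | David Jones | 4
9 | Carol Smith | 4
11 | Carol Davis | 4
14 | Ivy Wilson | 5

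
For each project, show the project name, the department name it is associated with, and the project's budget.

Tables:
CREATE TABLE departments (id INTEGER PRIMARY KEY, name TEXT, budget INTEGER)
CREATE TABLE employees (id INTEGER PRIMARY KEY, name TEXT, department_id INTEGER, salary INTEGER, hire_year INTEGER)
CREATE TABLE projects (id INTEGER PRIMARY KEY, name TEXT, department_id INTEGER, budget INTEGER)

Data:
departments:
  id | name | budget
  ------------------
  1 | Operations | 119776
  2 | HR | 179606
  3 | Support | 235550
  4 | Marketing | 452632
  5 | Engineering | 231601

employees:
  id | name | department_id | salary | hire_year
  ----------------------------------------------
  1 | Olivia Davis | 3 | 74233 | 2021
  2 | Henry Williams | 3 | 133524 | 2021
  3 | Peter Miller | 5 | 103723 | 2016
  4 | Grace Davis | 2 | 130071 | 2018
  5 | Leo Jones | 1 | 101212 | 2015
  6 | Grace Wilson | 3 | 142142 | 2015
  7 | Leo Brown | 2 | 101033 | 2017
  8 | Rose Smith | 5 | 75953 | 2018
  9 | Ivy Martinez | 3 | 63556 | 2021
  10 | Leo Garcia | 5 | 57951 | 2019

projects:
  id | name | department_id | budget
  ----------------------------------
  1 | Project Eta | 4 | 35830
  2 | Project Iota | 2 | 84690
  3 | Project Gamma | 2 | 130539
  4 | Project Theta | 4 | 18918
SELECT c.name, p.name AS department, c.budget FROM projects c JOIN departments p ON c.department_id = p.id

Execution result:
name | department | budget
Project Eta | Marketing | 35830
Project Iota | HR | 84690
Project Gamma | HR | 130539
Project Theta | Marketing | 18918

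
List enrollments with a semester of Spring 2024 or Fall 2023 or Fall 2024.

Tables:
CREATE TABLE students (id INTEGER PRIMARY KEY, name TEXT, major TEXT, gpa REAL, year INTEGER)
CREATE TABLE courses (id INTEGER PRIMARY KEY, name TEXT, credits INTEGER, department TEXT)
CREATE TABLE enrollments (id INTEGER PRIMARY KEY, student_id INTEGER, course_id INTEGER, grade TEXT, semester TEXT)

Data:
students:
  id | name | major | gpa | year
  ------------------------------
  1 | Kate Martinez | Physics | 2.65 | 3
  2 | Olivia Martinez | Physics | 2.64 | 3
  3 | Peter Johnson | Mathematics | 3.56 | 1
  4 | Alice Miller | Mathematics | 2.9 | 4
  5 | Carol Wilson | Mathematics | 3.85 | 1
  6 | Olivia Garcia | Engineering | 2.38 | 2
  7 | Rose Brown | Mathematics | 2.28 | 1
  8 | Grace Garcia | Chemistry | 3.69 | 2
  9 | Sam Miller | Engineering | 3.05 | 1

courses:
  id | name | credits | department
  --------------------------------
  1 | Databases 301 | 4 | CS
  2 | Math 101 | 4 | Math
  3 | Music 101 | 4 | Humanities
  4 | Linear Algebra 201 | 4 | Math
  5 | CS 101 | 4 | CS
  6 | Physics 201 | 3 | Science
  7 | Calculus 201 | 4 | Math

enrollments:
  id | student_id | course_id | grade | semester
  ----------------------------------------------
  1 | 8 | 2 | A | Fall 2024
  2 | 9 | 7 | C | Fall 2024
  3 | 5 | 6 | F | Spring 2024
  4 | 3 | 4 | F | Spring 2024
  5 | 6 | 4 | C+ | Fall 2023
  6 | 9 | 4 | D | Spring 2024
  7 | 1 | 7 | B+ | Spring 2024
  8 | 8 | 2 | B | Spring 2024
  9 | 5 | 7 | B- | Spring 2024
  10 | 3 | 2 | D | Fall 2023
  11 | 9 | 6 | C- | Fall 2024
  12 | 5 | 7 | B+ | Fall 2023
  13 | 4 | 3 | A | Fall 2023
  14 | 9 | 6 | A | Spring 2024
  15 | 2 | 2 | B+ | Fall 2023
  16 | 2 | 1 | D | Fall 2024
SELECT id, semester FROM enrollments WHERE semester IN ('Spring 2024', 'Fall 2023', 'Fall 2024')

Execution result:
id | semester
1 | Fall 2024
2 | Fall 2024
3 | Spring 2024
4 | Spring 2024
5 | Fall 2023
6 | Spring 2024
7 | Spring 2024
8 | Spring 2024
9 | Spring 2024
10 | Fall 2023
11 | Fall 2024
12 | Fall 2023
13 | Fall 2023
14 | Spring 2024
15 | Fall 2023
16 | Fall 2024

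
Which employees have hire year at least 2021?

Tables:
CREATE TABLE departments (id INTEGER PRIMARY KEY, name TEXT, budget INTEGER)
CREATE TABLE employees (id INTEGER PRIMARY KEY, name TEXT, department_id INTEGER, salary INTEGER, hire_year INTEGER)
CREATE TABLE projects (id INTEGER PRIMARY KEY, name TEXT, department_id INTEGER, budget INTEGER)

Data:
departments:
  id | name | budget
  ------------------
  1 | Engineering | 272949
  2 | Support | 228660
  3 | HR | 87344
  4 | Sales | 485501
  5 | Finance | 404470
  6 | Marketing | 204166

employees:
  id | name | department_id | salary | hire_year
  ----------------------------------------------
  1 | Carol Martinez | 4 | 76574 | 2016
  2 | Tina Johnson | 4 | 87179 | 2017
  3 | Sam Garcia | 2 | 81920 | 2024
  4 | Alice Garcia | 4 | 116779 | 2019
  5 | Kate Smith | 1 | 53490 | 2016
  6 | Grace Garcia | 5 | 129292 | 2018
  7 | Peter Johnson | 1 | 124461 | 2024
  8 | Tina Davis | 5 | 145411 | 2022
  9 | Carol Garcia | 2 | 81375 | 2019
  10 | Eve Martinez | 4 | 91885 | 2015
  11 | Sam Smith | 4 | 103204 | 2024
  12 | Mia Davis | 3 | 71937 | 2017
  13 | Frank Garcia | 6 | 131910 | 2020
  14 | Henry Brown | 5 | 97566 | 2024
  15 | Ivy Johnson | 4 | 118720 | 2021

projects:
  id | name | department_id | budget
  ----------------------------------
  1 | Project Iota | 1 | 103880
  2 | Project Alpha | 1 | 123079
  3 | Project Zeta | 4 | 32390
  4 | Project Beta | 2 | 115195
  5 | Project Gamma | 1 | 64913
SELECT name, hire_year FROM employees WHERE hire_year >= 2021

Execution result:
name | hire_year
Sam Garcia | 2024
Peter Johnson | 2024
Tina Davis | 2022
Sam Smith | 2024
Henry Brown | 2024
Ivy Johnson | 2021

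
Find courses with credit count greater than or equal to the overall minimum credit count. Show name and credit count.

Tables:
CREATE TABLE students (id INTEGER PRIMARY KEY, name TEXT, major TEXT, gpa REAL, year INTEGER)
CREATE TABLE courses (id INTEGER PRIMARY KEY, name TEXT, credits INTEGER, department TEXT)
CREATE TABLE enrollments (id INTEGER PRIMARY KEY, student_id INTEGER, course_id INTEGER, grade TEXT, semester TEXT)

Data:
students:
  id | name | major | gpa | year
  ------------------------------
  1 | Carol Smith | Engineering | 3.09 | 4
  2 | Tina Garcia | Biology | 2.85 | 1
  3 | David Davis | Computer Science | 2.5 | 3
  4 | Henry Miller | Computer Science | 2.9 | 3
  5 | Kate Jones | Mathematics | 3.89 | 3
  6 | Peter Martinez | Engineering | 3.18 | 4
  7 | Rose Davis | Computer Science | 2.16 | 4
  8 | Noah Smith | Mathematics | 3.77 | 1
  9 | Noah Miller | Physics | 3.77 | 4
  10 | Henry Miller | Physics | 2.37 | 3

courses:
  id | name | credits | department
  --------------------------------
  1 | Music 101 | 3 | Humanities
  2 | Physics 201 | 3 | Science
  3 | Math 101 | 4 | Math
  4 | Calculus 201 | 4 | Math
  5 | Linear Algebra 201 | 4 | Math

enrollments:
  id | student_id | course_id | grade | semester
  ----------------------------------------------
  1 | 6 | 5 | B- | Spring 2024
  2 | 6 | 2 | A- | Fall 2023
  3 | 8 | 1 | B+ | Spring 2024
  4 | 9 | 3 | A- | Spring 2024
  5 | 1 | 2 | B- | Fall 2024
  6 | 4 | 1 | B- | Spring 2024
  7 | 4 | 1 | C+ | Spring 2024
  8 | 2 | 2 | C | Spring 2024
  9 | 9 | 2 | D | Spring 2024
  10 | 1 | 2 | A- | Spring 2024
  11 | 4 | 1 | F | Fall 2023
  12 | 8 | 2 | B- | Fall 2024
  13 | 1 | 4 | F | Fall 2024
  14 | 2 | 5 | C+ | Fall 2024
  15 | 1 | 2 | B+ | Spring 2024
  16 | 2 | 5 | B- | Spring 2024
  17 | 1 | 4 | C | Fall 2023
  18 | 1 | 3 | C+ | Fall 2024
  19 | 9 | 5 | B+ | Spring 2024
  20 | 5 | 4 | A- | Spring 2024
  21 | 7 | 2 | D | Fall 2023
SELECT name, credits FROM courses WHERE credits >= (SELECT MIN(credits) FROM courses)

Execution result:
name | credits
Music 101 | 3
Physics 201 | 3
Math 101 | 4
Calculus 201 | 4
Linear Algebra 201 | 4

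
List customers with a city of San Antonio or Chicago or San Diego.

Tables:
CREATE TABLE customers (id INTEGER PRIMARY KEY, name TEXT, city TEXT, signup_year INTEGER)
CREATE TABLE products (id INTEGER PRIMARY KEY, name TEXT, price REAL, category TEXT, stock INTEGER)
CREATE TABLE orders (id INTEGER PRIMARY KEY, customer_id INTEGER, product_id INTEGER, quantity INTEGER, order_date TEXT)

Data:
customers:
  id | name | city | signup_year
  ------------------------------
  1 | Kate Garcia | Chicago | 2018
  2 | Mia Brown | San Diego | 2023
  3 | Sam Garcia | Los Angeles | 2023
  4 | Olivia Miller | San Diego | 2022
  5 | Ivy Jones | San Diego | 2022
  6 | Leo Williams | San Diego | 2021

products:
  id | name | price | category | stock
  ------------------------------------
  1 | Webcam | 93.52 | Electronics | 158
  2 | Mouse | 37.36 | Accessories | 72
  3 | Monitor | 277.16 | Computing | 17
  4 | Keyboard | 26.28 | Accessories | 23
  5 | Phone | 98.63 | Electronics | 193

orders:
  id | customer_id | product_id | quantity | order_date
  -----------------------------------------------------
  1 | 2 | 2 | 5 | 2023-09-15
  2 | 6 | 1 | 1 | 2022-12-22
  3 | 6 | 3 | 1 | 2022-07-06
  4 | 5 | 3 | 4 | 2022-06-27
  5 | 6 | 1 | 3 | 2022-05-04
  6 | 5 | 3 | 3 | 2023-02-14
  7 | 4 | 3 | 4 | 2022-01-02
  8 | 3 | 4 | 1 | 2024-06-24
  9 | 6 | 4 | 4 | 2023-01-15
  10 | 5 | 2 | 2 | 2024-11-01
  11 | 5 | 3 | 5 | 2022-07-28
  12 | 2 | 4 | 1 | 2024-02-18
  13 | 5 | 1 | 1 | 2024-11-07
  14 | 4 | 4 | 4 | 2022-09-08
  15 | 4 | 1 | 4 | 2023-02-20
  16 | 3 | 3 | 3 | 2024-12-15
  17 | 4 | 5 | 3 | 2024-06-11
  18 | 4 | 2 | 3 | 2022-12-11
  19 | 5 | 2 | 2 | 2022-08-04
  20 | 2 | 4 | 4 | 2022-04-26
SELECT name, city FROM customers WHERE city IN ('San Antonio', 'Chicago', 'San Diego')

Execution result:
name | city
Kate Garcia | Chicago
Mia Brown | San Diego
Olivia Miller | San Diego
Ivy Jones | San Diego
Leo Williams | San Diego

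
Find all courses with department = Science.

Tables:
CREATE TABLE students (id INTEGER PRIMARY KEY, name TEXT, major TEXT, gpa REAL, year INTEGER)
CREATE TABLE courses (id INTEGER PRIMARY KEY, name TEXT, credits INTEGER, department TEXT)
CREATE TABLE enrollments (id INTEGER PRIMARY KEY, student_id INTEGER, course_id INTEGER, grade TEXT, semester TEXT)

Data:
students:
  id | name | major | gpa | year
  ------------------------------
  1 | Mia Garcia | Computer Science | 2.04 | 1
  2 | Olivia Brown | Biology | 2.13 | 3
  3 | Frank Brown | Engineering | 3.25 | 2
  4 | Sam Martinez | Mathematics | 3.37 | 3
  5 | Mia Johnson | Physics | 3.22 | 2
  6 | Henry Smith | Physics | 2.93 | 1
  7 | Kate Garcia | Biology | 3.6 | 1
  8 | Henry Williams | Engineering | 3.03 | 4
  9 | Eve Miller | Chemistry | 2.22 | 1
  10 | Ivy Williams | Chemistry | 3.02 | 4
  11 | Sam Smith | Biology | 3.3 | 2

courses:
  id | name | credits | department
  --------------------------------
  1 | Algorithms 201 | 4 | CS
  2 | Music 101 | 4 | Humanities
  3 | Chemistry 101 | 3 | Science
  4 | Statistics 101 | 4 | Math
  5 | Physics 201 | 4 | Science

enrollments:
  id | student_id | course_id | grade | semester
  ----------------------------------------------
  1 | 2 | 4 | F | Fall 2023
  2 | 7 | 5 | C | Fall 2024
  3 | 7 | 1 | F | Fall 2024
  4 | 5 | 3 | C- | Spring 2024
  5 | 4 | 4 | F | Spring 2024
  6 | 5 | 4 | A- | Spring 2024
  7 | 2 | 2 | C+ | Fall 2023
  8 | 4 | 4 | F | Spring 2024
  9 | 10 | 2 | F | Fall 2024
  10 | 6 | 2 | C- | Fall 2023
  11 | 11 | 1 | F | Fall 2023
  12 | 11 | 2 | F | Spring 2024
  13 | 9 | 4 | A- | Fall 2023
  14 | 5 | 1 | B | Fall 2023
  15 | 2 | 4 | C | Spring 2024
SELECT name, department FROM courses WHERE department = 'Science'

Execution result:
name | department
Chemistry 101 | Science
Physics 201 | Science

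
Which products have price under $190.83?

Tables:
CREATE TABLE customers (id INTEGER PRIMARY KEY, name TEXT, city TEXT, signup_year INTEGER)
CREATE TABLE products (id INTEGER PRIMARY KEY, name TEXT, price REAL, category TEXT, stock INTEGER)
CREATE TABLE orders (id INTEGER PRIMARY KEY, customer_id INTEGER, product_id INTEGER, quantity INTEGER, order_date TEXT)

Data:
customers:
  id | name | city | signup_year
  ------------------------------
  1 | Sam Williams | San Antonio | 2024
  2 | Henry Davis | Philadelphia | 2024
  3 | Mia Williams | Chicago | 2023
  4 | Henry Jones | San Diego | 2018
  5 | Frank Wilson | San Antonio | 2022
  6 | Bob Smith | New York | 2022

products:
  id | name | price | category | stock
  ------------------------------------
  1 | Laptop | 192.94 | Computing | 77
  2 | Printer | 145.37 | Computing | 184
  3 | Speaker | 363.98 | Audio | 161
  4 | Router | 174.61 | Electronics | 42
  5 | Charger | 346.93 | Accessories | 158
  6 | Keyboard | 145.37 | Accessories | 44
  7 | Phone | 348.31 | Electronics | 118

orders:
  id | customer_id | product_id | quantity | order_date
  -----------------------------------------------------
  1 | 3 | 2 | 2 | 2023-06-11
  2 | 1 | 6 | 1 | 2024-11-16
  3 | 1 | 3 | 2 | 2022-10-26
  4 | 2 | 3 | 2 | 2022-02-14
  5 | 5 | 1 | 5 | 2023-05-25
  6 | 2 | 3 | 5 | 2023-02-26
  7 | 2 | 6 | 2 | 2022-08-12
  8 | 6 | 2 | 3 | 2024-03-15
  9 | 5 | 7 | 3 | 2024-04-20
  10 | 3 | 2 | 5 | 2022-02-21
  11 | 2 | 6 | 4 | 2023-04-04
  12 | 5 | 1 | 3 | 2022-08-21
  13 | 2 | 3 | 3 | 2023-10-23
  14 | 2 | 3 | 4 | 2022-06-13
SELECT name, price FROM products WHERE price < 190.83

Execution result:
name | price
Printer | 145.37
Router | 174.61
Keyboard | 145.37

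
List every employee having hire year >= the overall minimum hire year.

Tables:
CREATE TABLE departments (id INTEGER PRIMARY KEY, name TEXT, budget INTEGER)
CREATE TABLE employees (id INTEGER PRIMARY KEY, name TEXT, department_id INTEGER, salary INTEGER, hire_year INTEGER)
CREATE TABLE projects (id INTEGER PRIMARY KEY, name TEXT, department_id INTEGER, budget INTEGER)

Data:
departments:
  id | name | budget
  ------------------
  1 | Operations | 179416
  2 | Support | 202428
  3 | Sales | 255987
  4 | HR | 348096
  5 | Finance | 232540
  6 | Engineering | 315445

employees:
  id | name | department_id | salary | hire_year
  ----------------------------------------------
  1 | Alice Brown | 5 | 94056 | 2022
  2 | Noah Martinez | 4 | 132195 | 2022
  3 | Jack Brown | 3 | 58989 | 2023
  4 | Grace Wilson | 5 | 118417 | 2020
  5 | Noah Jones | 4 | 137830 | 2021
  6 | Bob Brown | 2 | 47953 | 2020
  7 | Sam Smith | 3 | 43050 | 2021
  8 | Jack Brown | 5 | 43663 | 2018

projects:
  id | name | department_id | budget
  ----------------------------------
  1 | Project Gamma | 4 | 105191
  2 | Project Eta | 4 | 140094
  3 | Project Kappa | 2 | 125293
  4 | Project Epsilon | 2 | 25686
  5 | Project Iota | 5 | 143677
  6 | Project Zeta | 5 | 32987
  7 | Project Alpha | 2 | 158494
SELECT name, hire_year FROM employees WHERE hire_year >= (SELECT MIN(hire_year) FROM employees)

Execution result:
name | hire_year
Alice Brown | 2022
Noah Martinez | 2022
Jack Brown | 2023
Grace Wilson | 2020
Noah Jones | 2021
Bob Brown | 2020
Sam Smith | 2021
Jack Brown | 2018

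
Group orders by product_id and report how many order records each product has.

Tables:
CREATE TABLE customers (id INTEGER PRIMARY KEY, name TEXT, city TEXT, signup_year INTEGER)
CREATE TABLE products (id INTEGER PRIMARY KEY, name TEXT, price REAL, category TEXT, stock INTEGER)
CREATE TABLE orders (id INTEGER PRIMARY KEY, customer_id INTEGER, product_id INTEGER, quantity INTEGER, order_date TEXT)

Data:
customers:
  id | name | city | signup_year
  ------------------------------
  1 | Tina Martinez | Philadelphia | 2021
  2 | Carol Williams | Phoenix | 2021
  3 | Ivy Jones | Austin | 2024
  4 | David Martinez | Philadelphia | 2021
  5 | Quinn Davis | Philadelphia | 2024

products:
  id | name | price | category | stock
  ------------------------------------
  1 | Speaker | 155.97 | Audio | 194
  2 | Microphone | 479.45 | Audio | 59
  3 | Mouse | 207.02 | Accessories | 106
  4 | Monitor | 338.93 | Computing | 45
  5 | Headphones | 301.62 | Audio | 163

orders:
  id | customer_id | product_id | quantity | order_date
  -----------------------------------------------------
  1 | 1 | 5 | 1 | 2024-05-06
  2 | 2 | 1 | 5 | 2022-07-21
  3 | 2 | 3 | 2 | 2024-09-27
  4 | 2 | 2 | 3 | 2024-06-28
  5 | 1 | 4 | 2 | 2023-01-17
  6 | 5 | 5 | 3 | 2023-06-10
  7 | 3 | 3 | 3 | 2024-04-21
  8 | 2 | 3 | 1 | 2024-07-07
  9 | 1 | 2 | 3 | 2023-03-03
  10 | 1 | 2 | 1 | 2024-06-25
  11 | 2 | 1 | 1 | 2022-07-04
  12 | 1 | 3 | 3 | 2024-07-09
SELECT product_id, COUNT(*) AS order_count FROM orders GROUP BY product_id

Execution result:
product_id | order_count
1 | 2
2 | 3
3 | 4
4 | 1
5 | 2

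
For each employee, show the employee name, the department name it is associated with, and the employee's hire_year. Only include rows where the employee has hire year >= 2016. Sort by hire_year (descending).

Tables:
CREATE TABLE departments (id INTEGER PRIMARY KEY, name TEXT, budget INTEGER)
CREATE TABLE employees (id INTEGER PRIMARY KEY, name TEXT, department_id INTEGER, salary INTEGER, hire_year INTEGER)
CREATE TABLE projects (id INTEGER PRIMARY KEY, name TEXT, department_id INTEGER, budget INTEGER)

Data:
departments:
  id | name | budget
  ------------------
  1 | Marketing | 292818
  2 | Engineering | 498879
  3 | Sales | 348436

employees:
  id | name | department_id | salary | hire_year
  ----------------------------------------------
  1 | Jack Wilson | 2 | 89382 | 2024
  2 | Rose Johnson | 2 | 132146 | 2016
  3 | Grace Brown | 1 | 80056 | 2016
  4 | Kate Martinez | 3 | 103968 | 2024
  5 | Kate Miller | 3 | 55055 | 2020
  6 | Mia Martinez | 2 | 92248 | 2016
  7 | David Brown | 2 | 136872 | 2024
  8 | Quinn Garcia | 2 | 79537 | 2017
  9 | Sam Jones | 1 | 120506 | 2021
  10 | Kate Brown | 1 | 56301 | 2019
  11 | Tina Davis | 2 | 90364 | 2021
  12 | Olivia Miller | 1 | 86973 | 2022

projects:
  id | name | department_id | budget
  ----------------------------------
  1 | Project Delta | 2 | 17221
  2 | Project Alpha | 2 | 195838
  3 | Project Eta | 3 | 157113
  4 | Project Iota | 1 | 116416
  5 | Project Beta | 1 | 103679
SELECT c.name, p.name AS department, c.hire_year FROM employees c JOIN departments p ON c.department_id = p.id WHERE c.hire_year >= 2016 ORDER BY c.hire_year DESC

Execution result:
name | department | hire_year
Jack Wilson | Engineering | 2024
Kate Martinez | Sales | 2024
David Brown | Engineering | 2024
Olivia Miller | Marketing | 2022
Sam Jones | Marketing | 2021
Tina Davis | Engineering | 2021
Kate Miller | Sales | 2020
Kate Brown | Marketing | 2019
Quinn Garcia | Engineering | 2017
Rose Johnson | Engineering | 2016
Grace Brown | Marketing | 2016
Mia Martinez | Engineering | 2016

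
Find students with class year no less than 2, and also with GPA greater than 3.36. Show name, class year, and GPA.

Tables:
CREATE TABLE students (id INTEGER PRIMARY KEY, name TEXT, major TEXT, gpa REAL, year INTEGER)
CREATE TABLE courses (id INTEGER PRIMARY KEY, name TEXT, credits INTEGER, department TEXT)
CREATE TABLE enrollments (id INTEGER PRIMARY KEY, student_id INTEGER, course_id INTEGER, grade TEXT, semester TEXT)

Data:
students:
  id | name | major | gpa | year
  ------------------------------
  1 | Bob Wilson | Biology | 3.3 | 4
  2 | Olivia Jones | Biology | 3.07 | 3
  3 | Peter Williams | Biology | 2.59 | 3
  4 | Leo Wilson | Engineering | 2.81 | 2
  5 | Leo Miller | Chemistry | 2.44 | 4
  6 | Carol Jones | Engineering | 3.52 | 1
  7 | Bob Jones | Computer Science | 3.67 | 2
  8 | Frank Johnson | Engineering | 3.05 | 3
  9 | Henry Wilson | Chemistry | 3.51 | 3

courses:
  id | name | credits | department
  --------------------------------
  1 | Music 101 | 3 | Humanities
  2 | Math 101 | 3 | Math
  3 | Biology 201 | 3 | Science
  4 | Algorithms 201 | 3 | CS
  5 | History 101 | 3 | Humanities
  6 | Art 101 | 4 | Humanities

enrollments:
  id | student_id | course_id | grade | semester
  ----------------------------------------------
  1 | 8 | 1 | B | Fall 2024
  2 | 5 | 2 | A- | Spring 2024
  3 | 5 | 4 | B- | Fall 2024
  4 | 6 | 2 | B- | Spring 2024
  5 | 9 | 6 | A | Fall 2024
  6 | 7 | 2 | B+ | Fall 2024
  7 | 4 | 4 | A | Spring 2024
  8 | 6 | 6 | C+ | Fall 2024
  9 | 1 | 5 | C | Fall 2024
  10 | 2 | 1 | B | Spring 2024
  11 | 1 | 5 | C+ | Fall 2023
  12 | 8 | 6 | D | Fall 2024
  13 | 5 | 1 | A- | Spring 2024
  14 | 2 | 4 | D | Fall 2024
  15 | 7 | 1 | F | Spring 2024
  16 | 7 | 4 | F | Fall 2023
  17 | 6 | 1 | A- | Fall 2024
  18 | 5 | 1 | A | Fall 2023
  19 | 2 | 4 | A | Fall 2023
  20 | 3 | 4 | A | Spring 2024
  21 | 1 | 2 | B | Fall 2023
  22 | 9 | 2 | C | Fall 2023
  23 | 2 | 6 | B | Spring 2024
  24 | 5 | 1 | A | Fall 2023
SELECT name, year, gpa FROM students WHERE year >= 2 AND gpa > 3.36

Execution result:
name | year | gpa
Bob Jones | 2 | 3.67
Henry Wilson | 3 | 3.51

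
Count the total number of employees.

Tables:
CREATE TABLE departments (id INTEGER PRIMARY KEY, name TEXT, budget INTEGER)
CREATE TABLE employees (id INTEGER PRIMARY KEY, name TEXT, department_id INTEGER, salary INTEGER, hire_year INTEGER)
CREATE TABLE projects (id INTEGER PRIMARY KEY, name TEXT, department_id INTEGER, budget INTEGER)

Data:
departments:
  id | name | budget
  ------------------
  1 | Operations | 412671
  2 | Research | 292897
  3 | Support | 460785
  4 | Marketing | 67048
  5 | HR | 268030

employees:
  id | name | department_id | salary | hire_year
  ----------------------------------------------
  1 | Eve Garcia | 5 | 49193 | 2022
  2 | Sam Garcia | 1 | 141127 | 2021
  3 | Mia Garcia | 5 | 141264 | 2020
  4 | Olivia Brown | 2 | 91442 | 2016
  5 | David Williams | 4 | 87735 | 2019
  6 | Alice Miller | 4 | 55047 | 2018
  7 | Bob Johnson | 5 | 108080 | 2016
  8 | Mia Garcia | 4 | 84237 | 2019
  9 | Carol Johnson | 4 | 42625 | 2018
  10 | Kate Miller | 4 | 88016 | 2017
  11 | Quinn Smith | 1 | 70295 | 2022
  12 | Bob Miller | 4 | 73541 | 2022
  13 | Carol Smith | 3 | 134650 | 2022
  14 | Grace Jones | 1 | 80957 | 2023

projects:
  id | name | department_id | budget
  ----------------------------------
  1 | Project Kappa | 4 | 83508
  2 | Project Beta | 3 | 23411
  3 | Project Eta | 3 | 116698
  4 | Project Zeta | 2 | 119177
SELECT COUNT(*) FROM employees

Execution result:
14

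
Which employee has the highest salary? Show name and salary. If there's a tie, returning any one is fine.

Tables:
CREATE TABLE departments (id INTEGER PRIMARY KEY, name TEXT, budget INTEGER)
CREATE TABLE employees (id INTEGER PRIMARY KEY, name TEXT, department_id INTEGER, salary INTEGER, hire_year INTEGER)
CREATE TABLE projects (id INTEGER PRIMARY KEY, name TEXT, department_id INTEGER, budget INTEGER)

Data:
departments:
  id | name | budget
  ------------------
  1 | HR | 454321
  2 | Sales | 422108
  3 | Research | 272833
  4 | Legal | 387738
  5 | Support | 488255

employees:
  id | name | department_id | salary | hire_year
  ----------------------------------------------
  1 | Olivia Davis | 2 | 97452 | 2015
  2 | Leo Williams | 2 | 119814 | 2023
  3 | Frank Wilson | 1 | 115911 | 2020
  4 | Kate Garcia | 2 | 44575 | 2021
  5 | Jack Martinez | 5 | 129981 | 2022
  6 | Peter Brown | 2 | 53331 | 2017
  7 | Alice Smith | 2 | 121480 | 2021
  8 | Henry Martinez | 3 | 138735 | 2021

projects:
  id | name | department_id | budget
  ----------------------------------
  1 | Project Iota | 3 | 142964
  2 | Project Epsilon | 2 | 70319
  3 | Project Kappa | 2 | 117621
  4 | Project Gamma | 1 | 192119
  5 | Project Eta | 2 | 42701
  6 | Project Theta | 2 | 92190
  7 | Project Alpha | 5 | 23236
SELECT name, salary FROM employees ORDER BY salary DESC LIMIT 1

Execution result:
name | salary
Henry Martinez | 138735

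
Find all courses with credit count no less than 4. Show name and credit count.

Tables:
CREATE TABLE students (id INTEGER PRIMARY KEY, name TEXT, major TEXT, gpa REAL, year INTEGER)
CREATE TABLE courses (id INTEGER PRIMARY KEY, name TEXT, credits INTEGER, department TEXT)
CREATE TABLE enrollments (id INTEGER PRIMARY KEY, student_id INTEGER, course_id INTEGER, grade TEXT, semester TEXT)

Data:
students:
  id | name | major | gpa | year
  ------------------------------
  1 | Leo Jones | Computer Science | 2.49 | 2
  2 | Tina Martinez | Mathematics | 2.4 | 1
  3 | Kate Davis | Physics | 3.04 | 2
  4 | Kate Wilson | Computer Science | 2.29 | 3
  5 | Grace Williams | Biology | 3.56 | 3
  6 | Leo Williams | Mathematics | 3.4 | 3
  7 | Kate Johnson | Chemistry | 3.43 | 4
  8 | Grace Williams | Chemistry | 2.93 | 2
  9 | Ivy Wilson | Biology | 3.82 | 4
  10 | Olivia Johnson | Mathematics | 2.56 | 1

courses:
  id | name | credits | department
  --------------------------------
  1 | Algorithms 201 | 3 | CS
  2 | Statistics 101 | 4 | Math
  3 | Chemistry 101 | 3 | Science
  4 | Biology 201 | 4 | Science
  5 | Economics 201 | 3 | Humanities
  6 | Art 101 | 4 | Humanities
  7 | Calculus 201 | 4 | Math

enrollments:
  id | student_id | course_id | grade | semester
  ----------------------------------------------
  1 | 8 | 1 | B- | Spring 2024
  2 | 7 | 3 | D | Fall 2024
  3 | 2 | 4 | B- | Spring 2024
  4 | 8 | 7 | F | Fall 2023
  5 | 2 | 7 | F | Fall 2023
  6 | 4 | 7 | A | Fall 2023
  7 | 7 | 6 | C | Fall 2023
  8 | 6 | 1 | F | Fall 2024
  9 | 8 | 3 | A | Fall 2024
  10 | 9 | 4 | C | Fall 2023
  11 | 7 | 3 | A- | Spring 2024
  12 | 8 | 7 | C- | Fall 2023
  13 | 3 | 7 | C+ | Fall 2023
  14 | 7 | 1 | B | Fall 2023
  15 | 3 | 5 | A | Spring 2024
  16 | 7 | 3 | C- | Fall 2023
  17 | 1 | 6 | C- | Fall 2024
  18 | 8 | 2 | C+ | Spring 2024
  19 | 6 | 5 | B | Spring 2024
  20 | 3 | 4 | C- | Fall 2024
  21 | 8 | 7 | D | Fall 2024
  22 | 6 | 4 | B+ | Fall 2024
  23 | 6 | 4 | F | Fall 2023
SELECT name, credits FROM courses WHERE credits >= 4

Execution result:
name | credits
Statistics 101 | 4
Biology 201 | 4
Art 101 | 4
Calculus 201 | 4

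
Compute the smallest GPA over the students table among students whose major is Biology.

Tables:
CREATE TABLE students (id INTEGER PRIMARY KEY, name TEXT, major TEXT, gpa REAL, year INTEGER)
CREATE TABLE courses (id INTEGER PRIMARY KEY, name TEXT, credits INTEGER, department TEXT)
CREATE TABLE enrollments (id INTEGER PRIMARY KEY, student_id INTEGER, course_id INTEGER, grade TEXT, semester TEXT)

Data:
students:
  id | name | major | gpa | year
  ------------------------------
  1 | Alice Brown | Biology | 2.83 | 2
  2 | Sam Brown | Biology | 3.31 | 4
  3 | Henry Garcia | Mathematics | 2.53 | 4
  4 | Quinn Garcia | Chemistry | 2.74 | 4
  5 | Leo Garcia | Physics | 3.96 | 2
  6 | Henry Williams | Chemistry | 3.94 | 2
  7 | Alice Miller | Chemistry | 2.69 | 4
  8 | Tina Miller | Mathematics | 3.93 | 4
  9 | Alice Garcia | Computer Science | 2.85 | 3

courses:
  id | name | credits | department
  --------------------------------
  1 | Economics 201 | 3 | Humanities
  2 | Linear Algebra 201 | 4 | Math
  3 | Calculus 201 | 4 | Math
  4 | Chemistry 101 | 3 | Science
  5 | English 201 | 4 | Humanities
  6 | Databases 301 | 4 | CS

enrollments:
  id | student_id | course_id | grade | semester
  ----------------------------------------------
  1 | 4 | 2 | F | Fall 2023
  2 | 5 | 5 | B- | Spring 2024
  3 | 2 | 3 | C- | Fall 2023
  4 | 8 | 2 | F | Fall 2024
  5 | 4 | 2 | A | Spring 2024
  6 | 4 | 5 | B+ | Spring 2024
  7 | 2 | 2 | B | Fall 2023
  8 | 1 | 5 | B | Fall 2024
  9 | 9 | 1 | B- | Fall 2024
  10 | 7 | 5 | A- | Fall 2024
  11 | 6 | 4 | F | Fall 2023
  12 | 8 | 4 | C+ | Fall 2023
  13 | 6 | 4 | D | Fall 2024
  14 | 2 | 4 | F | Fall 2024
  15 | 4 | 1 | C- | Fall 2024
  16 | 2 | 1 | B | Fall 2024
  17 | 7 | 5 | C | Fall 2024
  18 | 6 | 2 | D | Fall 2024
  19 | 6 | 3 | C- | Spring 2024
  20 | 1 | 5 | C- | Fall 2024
SELECT MIN(gpa) FROM students WHERE major = 'Biology'

Execution result:
2.83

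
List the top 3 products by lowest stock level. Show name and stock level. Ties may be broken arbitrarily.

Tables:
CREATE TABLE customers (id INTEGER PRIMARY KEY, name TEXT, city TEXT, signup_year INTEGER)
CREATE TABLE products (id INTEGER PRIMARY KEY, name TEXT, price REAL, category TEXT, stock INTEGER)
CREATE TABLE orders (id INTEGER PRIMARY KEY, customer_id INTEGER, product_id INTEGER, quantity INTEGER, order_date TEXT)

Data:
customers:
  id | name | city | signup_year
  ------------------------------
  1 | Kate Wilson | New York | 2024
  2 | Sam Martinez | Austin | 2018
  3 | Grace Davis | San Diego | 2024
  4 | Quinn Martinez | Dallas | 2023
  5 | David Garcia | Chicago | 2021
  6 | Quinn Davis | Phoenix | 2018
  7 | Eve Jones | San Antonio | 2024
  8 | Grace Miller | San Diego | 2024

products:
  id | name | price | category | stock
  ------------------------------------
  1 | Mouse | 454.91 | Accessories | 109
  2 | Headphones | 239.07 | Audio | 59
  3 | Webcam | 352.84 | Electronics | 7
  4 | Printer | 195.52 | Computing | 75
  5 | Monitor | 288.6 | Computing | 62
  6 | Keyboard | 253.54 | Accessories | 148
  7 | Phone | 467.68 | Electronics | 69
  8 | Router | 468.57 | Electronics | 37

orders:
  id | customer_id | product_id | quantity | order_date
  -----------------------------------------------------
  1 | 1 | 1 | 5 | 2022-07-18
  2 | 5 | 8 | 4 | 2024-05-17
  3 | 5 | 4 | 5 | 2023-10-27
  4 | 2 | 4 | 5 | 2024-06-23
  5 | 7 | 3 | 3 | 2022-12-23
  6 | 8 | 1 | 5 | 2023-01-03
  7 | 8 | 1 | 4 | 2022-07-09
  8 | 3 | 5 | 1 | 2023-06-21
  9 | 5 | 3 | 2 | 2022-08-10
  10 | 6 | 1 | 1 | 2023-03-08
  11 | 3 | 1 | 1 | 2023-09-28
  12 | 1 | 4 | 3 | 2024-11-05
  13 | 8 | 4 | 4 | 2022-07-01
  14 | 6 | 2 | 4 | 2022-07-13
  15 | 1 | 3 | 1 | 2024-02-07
SELECT name, stock FROM products ORDER BY stock ASC LIMIT 3

Execution result:
name | stock
Webcam | 7
Router | 37
Headphones | 59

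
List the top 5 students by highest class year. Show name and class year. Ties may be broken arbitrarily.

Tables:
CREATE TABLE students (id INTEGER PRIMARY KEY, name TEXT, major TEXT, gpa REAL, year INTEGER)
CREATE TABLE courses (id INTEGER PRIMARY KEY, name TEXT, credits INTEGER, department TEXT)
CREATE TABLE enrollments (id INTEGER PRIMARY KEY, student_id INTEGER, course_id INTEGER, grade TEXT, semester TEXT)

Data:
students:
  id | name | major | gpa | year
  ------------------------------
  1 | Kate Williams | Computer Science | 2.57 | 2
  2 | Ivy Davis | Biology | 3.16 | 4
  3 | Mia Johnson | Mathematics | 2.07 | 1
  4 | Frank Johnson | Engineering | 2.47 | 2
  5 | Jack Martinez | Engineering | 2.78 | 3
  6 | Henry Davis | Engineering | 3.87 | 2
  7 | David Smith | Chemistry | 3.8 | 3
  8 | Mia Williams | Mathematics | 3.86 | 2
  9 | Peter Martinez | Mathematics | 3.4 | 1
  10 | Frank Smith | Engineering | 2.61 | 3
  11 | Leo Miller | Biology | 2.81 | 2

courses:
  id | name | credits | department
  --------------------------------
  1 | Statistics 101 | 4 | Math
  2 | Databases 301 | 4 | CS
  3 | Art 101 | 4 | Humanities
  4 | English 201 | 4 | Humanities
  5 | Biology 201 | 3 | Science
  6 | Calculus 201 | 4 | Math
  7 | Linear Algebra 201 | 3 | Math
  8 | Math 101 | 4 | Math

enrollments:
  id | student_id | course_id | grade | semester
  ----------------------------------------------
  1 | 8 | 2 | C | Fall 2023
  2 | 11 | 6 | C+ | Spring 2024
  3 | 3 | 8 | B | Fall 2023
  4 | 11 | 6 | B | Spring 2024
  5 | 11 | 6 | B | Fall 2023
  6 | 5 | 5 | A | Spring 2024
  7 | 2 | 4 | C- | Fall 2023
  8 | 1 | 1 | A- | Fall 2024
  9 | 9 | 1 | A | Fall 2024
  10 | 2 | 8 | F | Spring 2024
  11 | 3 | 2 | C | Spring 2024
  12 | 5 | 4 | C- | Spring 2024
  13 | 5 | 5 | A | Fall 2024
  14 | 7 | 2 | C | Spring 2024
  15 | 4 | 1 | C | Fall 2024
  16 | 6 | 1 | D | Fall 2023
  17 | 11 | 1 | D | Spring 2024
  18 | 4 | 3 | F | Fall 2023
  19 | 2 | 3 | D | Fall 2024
SELECT name, year FROM students ORDER BY year DESC LIMIT 5

Execution result:
name | year
Ivy Davis | 4
Jack Martinez | 3
David Smith | 3
Frank Smith | 3
Kate Williams | 2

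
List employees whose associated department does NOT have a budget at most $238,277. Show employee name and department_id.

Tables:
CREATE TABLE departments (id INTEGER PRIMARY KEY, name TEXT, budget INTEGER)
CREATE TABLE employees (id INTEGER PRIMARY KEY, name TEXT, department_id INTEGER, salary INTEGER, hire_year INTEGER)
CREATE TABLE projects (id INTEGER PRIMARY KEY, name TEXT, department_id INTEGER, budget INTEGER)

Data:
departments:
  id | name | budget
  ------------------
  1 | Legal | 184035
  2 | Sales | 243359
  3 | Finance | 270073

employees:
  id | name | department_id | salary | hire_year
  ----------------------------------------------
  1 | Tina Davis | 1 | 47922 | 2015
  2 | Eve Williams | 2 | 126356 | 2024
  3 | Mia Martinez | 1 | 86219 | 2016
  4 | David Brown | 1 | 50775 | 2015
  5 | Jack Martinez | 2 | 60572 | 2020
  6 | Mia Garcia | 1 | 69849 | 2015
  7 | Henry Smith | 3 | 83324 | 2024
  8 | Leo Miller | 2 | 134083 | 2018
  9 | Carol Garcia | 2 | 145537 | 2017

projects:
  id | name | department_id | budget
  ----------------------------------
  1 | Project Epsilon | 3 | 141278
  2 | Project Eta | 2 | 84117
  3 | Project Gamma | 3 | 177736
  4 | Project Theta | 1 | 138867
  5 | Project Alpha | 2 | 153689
SELECT name, department_id FROM employees WHERE department_id NOT IN (SELECT id FROM departments WHERE budget <= 238277)

Execution result:
name | department_id
Eve Williams | 2
Jack Martinez | 2
Henry Smith | 3
Leo Miller | 2
Carol Garcia | 2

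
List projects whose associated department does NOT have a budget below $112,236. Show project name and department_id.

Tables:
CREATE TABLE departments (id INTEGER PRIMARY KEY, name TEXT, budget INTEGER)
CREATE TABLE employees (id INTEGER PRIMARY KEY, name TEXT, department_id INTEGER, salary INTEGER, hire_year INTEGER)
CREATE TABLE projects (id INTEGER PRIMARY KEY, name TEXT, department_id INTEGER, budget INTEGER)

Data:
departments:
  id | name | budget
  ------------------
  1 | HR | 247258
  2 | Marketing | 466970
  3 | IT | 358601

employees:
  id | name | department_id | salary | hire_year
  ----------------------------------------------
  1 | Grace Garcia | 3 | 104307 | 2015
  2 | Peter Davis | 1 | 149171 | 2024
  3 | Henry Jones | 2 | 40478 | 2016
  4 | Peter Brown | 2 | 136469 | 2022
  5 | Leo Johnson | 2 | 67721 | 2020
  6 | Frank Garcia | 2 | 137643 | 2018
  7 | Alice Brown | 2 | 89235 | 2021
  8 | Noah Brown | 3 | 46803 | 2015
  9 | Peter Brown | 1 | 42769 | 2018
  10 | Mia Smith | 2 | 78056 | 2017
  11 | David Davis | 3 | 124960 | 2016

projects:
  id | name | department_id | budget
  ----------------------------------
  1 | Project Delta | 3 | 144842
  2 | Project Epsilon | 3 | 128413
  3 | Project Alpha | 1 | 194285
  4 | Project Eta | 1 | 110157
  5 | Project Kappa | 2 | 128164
SELECT name, department_id FROM projects WHERE department_id NOT IN (SELECT id FROM departments WHERE budget < 112236)

Execution result:
name | department_id
Project Delta | 3
Project Epsilon | 3
Project Alpha | 1
Project Eta | 1
Project Kappa | 2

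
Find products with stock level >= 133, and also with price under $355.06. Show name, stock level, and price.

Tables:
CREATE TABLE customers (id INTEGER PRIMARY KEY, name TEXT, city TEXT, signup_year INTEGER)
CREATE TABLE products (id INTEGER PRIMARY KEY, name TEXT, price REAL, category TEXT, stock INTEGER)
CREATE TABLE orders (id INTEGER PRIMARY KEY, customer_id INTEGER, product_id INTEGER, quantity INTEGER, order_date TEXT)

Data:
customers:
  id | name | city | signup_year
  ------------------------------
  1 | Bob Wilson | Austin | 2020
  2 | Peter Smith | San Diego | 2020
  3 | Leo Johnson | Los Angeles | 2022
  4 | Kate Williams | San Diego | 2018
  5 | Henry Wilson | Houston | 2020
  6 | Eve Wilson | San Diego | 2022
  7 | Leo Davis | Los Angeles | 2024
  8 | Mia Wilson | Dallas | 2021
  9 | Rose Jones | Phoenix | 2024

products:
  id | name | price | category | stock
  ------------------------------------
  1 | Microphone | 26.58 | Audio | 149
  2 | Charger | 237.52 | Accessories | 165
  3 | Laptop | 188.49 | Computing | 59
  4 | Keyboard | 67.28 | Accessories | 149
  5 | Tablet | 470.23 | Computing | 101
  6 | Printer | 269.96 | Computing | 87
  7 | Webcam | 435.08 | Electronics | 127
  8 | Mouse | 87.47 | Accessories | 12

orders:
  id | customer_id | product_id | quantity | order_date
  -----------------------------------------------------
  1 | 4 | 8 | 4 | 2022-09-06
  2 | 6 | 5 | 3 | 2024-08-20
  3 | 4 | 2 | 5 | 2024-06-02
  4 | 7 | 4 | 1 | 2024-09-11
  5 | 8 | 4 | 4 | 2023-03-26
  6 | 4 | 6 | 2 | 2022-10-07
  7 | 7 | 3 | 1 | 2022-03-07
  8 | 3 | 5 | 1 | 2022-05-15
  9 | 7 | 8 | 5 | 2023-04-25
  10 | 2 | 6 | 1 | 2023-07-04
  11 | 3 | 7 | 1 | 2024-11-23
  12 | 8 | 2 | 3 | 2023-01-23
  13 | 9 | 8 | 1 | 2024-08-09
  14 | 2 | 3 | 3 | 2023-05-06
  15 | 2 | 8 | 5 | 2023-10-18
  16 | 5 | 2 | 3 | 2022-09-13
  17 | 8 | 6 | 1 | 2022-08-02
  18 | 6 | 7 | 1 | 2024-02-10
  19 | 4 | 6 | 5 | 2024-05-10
SELECT name, stock, price FROM products WHERE stock >= 133 AND price < 355.06

Execution result:
name | stock | price
Microphone | 149 | 26.58
Charger | 165 | 237.52
Keyboard | 149 | 67.28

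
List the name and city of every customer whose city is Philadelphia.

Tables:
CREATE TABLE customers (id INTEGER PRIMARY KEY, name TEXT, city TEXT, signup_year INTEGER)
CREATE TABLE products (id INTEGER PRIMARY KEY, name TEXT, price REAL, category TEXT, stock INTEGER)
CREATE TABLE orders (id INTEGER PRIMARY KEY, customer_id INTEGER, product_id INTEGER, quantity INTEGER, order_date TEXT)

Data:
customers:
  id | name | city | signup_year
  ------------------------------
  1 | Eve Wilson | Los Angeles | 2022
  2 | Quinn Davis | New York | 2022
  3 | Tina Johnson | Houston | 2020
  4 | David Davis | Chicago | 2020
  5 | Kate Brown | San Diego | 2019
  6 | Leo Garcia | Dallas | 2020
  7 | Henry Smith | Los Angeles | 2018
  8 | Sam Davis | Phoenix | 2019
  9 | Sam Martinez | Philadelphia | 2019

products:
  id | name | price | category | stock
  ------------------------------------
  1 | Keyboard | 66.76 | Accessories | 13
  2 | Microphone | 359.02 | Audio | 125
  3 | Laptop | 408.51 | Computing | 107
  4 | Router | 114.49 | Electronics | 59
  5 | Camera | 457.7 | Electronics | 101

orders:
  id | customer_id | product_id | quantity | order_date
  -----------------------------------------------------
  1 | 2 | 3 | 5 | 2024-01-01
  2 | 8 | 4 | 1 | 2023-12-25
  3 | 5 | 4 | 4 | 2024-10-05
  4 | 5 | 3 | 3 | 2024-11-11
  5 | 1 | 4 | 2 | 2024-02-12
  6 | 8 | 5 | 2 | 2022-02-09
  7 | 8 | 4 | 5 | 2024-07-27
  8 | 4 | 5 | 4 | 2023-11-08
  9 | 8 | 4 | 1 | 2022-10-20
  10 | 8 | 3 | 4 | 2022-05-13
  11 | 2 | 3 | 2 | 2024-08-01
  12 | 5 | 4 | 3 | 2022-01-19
SELECT name, city FROM customers WHERE city = 'Philadelphia'

Execution result:
name | city
Sam Martinez | Philadelphia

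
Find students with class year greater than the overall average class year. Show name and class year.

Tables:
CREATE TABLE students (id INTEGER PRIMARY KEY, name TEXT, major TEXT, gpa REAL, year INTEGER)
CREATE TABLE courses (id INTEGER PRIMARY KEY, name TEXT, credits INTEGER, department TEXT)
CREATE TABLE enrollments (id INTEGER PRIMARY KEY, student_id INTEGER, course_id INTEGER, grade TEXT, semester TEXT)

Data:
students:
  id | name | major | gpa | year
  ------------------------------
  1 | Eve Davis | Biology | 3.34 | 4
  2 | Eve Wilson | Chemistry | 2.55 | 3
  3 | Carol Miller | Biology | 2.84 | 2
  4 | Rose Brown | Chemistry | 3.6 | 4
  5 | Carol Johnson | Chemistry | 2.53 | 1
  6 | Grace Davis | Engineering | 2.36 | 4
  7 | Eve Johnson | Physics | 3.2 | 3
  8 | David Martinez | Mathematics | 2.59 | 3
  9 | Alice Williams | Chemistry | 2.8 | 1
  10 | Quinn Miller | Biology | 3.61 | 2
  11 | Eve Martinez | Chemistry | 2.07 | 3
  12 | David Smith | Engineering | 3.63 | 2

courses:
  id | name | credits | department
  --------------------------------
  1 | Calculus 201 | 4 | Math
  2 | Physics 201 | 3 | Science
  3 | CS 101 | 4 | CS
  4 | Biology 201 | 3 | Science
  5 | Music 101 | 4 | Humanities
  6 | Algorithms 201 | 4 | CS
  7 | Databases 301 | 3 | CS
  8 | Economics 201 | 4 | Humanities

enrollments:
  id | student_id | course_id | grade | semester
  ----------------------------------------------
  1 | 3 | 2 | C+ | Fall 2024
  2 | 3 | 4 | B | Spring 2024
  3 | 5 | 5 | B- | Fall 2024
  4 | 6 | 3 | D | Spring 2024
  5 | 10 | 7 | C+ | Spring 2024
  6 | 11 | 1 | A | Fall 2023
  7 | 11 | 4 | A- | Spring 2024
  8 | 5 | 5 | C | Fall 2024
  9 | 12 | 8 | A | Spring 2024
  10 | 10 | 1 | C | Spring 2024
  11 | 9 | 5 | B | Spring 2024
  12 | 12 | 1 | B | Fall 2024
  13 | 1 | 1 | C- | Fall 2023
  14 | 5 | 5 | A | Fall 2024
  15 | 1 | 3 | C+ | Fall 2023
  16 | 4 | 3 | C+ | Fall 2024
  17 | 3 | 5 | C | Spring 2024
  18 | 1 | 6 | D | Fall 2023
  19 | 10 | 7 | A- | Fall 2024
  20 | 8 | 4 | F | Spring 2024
SELECT name, year FROM students WHERE year > (SELECT AVG(year) FROM students)

Execution result:
name | year
Eve Davis | 4
Eve Wilson | 3
Rose Brown | 4
Grace Davis | 4
Eve Johnson | 3
David Martinez | 3
Eve Martinez | 3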